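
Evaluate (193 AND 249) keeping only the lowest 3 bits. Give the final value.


Step 1: 193 & 249 = 193
Step 2: 193 & 7 = 1

1


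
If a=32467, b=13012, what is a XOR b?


32467 ^ 13012 = 19463

19463


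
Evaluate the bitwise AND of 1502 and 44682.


0b10111011110 & 0b1010111010001010 = 0b10010001010 = 1162

1162


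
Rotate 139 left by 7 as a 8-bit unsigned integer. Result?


Rotate 0b10001011 left by 7 (8-bit) = 0b11000101 = 197

197


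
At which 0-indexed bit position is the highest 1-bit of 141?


0b10001101. Highest set bit at position 7

7


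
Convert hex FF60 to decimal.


FF60 hex = 65376 decimal

65376


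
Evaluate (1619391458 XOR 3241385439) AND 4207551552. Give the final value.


Step 1: 1619391458 ^ 3241385439 = 2713087549
Step 2: 2713087549 & 4207551552 = 2692883456

2692883456


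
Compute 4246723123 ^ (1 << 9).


4246723123 ^ (1 << 9) = 4246723123 ^ 512 = 4246722611

4246722611


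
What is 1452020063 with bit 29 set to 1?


1452020063 | (1 << 29) = 1452020063 | 536870912 = 1988890975

1988890975


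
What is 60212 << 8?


0b1110101100110100 << 8 = 0b111010110011010000000000 = 15414272

15414272


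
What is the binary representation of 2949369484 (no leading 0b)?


2949369484 = 10101111110010111100111010001100 in binary

10101111110010111100111010001100


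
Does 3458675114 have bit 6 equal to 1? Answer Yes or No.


0b11001110001001110011000110101010, bit 6 = 0. No

No


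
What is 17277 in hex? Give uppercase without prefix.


17277 = 437D hex

437D


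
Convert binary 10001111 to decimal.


10001111 in decimal = 143

143


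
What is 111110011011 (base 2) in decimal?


111110011011 in decimal = 3995

3995


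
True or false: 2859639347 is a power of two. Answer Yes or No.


0b10101010011100101010001000110011. Multiple bits set => No

No


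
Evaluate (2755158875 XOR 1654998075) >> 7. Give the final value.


Step 1: 2755158875 ^ 1654998075 = 3332188000
Step 2: 3332188000 >> 7 = 26032718

26032718


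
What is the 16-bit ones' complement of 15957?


15957 ^ 65535 = 49578

49578


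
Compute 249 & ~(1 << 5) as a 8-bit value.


249 & ~(1 << 5) = 217

217


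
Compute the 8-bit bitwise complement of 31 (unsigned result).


~0b11111 = 0b11100000 = 224 (8-bit unsigned)

224


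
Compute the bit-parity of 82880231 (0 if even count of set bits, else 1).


0b100111100001010011011100111 has 15 ones => parity 1

1


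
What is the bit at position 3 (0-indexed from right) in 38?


0b100110, position 3 = 0

0


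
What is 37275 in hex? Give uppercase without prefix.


37275 = 919B hex

919B


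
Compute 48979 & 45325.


0b1011111101010011 & 0b1011000100001101 = 0b1011000100000001 = 45313

45313


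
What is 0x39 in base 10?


39 hex = 57 decimal

57


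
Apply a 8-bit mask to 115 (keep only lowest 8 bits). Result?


115 & 255 = 115

115


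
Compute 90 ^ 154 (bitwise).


0b1011010 ^ 0b10011010 = 0b11000000 = 192

192


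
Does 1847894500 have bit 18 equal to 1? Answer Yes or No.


0b1101110001001001010000111100100, bit 18 = 1. Yes

Yes


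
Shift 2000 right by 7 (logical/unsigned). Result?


0b11111010000 >> 7 = 0b1111 = 15

15


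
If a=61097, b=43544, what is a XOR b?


61097 ^ 43544 = 17585

17585


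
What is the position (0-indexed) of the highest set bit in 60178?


0b1110101100010010. Highest set bit at position 15

15


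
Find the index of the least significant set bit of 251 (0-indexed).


0b11111011. Lowest set bit at position 0

0


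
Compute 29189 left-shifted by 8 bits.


0b111001000000101 << 8 = 0b11100100000010100000000 = 7472384

7472384


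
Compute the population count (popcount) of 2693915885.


0b10100000100100011110010011101101 has 15 set bits

15


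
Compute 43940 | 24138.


0b1010101110100100 | 0b101111001001010 = 0b1111111111101110 = 65518

65518


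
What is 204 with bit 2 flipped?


204 ^ (1 << 2) = 204 ^ 4 = 200

200


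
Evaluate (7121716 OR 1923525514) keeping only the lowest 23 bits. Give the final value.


Step 1: 7121716 | 1923525514 = 1928244158
Step 2: 1928244158 & 8388607 = 7252926

7252926


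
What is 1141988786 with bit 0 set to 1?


1141988786 | (1 << 0) = 1141988786 | 1 = 1141988787

1141988787


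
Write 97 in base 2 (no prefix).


97 = 1100001 in binary

1100001


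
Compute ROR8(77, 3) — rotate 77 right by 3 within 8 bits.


Rotate 0b1001101 right by 3 (8-bit) = 0b10101001 = 169

169


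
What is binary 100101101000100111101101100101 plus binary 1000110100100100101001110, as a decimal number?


100101101000100111101101100101 + 1000110100100100101001110 = 100110101111001100010010110011 = 649905331

649905331


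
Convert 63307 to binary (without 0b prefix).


63307 = 1111011101001011 in binary

1111011101001011


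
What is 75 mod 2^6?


75 & 63 = 11

11


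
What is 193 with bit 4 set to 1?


193 | (1 << 4) = 193 | 16 = 209

209


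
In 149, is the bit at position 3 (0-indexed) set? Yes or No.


0b10010101, bit 3 = 0. No

No


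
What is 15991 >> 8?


0b11111001110111 >> 8 = 0b111110 = 62

62


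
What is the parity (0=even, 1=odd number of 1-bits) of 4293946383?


0b11111111111100000110110000001111 has 20 ones => parity 0

0


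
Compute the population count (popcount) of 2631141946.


0b10011100110101000000101000111010 has 14 set bits

14


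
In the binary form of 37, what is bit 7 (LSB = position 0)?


0b100101, position 7 = 0

0


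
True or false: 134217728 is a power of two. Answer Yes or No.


0b1000000000000000000000000000. Only one bit set => Yes

Yes


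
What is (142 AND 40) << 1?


Step 1: 142 & 40 = 8
Step 2: 8 << 1 = 16

16


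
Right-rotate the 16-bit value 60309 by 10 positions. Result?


Rotate 0b1110101110010101 right by 10 (16-bit) = 0b1110010101111010 = 58746

58746


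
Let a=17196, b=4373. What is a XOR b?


17196 ^ 4373 = 21049

21049


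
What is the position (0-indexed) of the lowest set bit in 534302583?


0b11111110110001100111101110111. Lowest set bit at position 0

0


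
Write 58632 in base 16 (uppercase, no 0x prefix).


58632 = E508 hex

E508


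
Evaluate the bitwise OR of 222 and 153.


0b11011110 | 0b10011001 = 0b11011111 = 223

223


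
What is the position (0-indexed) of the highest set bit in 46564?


0b1011010111100100. Highest set bit at position 15

15


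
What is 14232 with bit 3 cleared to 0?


14232 & ~(1 << 3) = 14224

14224


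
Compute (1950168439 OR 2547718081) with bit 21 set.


Step 1: 1950168439 | 2547718081 = 4160698359
Step 2: 4160698359 | (1 << 21) = 4160698359 | 2097152 = 4160698359

4160698359


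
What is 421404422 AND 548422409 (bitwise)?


0b11001000111100001111100000110 & 0b100000101100000100001100001001 = 0b100000000001100000000 = 1049344

1049344


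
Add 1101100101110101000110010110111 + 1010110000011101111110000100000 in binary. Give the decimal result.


1101100101110101000110010110111 + 1010110000011101111110000100000 = 11000010110010011000100011010111 = 3267987671

3267987671


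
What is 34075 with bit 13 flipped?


34075 ^ (1 << 13) = 34075 ^ 8192 = 42267

42267


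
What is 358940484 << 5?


0b10101011001001111111101000100 << 5 = 0b1010101100100111111110100010000000 = 11486095488

11486095488


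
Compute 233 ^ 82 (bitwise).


0b11101001 ^ 0b1010010 = 0b10111011 = 187

187


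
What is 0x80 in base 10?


80 hex = 128 decimal

128


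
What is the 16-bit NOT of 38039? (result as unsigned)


~0b1001010010010111 = 0b110101101101000 = 27496 (16-bit unsigned)

27496


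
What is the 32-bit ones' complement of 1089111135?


1089111135 ^ 4294967295 = 3205856160

3205856160


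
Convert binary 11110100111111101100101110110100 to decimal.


11110100111111101100101110110100 in decimal = 4110338996

4110338996


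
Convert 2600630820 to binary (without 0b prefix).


2600630820 = 10011011000000100111101000100100 in binary

10011011000000100111101000100100


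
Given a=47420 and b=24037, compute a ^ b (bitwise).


47420 ^ 24037 = 58585

58585


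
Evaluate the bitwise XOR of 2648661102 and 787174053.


0b10011101110111110101110001101110 ^ 0b101110111010110101001010100101 = 0b10110011001101000000111011001011 = 3006533323

3006533323


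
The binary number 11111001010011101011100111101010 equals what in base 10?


11111001010011101011100111101010 in decimal = 4182686186

4182686186


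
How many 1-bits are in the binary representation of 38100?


0b1001010011010100 has 7 set bits

7


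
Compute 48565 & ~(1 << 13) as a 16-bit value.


48565 & ~(1 << 13) = 40373

40373


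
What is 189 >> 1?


0b10111101 >> 1 = 0b1011110 = 94

94


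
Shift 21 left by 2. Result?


0b10101 << 2 = 0b1010100 = 84

84


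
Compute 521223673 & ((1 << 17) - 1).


521223673 & 131071 = 81401

81401


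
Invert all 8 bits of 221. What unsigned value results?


221 ^ 255 = 34

34


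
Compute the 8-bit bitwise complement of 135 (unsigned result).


~0b10000111 = 0b1111000 = 120 (8-bit unsigned)

120


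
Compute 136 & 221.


0b10001000 & 0b11011101 = 0b10001000 = 136

136


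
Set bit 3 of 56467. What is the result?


56467 | (1 << 3) = 56467 | 8 = 56475

56475


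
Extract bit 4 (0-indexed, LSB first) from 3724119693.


0b11011101111110011000111010001101, position 4 = 0

0


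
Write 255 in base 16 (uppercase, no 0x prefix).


255 = FF hex

FF


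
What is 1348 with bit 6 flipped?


1348 ^ (1 << 6) = 1348 ^ 64 = 1284

1284


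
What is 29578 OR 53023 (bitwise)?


0b111001110001010 | 0b1100111100011111 = 0b1111111110011111 = 65439

65439


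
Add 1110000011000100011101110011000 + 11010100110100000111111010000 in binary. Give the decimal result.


1110000011000100011101110011000 + 11010100110100000111111010000 = 10001010111111000100101101101000 = 2331790184

2331790184


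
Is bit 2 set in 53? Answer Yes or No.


0b110101, bit 2 = 1. Yes

Yes


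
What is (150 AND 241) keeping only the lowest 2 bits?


Step 1: 150 & 241 = 144
Step 2: 144 & 3 = 0

0


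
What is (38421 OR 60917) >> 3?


Step 1: 38421 | 60917 = 65525
Step 2: 65525 >> 3 = 8190

8190


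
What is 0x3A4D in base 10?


3A4D hex = 14925 decimal

14925


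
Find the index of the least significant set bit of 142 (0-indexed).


0b10001110. Lowest set bit at position 1

1


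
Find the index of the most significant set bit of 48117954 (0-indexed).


0b10110111100011100011000010. Highest set bit at position 25

25


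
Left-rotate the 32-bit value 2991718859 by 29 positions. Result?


Rotate 0b10110010010100100000000111001011 left by 29 (32-bit) = 0b1110110010010100100000000111001 = 1984577593

1984577593


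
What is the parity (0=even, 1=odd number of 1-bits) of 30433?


0b111011011100001 has 9 ones => parity 1

1


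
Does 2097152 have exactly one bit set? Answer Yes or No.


0b1000000000000000000000. Only one bit set => Yes

Yes


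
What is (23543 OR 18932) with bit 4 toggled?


Step 1: 23543 | 18932 = 23543
Step 2: 23543 ^ (1 << 4) = 23543 ^ 16 = 23527

23527


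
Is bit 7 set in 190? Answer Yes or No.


0b10111110, bit 7 = 1. Yes

Yes


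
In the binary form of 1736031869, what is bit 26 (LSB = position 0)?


0b1100111011110011011111001111101, position 26 = 1

1


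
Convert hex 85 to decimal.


85 hex = 133 decimal

133


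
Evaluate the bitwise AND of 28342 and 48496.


0b110111010110110 & 0b1011110101110000 = 0b10110000110000 = 11312

11312


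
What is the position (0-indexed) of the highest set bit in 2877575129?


0b10101011100001000100111111011001. Highest set bit at position 31

31


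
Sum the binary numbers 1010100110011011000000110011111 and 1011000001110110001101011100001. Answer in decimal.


1010100110011011000000110011111 + 1011000001110110001101011100001 = 10101101000010001001110010000000 = 2903022720

2903022720


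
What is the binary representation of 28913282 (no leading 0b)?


28913282 = 1101110010010111010000010 in binary

1101110010010111010000010


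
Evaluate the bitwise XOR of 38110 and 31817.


0b1001010011011110 ^ 0b111110001001001 = 0b1110100010010111 = 59543

59543


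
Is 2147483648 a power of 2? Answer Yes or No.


0b10000000000000000000000000000000. Only one bit set => Yes

Yes


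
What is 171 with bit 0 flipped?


171 ^ (1 << 0) = 171 ^ 1 = 170

170


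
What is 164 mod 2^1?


164 & 1 = 0

0


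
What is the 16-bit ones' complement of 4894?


4894 ^ 65535 = 60641

60641


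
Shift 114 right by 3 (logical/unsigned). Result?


0b1110010 >> 3 = 0b1110 = 14

14


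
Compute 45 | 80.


0b101101 | 0b1010000 = 0b1111101 = 125

125


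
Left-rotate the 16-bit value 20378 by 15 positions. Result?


Rotate 0b100111110011010 left by 15 (16-bit) = 0b10011111001101 = 10189

10189


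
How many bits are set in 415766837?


0b11000110010000001100100110101 has 12 set bits

12


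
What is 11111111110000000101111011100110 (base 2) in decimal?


11111111110000000101111011100110 in decimal = 4290797286

4290797286


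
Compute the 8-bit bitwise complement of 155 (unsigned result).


~0b10011011 = 0b1100100 = 100 (8-bit unsigned)

100


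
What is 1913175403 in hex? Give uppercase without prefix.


1913175403 = 7208BD6B hex

7208BD6B


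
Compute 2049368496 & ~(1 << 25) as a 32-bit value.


2049368496 & ~(1 << 25) = 2015814064

2015814064


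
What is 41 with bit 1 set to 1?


41 | (1 << 1) = 41 | 2 = 43

43


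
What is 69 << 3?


0b1000101 << 3 = 0b1000101000 = 552

552


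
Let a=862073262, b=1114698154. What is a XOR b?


862073262 ^ 1114698154 = 1897054212

1897054212


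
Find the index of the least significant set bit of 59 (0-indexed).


0b111011. Lowest set bit at position 0

0


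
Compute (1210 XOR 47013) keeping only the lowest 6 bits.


Step 1: 1210 ^ 47013 = 45855
Step 2: 45855 & 63 = 31

31


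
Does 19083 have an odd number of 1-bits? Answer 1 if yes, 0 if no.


0b100101010001011 has 7 ones => parity 1

1


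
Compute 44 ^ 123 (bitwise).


0b101100 ^ 0b1111011 = 0b1010111 = 87

87


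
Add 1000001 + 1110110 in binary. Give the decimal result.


1000001 + 1110110 = 10110111 = 183

183


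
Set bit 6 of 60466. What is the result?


60466 | (1 << 6) = 60466 | 64 = 60530

60530


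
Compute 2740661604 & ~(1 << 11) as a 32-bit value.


2740661604 & ~(1 << 11) = 2740659556

2740659556


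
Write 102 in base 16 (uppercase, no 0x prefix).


102 = 66 hex

66


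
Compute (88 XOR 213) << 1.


Step 1: 88 ^ 213 = 141
Step 2: 141 << 1 = 282

282


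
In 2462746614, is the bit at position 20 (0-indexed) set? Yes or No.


0b10010010110010101000011111110110, bit 20 = 0. No

No


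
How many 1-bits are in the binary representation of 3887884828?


0b11100111101111000110101000011100 has 18 set bits

18


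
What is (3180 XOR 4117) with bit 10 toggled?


Step 1: 3180 ^ 4117 = 7289
Step 2: 7289 ^ (1 << 10) = 7289 ^ 1024 = 6265

6265


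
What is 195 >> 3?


0b11000011 >> 3 = 0b11000 = 24

24


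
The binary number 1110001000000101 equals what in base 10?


1110001000000101 in decimal = 57861

57861


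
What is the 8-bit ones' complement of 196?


196 ^ 255 = 59

59


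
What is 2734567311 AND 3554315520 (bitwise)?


0b10100010111111100010111110001111 & 0b11010011110110101000110100000000 = 0b10000010110110100000110100000000 = 2195328256

2195328256


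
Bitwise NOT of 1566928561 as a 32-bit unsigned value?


~0b1011101011001010110111010110001 = 0b10100010100110101001000101001110 = 2728038734 (32-bit unsigned)

2728038734


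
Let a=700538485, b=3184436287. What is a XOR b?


700538485 ^ 3184436287 = 2484075082

2484075082


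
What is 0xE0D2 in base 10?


E0D2 hex = 57554 decimal

57554


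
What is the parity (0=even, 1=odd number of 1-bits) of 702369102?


0b101001110111010100110101001110 has 17 ones => parity 1

1


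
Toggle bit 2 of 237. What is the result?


237 ^ (1 << 2) = 237 ^ 4 = 233

233


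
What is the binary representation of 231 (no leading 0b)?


231 = 11100111 in binary

11100111


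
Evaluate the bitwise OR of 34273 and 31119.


0b1000010111100001 | 0b111100110001111 = 0b1111110111101111 = 65007

65007


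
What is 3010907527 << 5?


0b10110011011101101100110110000111 << 5 = 0b1011001101110110110011011000011100000 = 96349040864

96349040864


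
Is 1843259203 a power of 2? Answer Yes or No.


0b1101101110111011110011101000011. Multiple bits set => No

No


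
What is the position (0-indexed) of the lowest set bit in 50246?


0b1100010001000110. Lowest set bit at position 1

1


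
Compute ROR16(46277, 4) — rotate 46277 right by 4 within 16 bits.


Rotate 0b1011010011000101 right by 4 (16-bit) = 0b101101101001100 = 23372

23372


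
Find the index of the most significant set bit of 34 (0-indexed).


0b100010. Highest set bit at position 5

5


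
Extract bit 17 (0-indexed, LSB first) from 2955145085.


0b10110000001000111110111101111101, position 17 = 1

1


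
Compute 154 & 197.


0b10011010 & 0b11000101 = 0b10000000 = 128

128


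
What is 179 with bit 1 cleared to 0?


179 & ~(1 << 1) = 177

177


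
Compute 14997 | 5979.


0b11101010010101 | 0b1011101011011 = 0b11111111011111 = 16351

16351


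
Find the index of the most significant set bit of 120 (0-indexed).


0b1111000. Highest set bit at position 6

6


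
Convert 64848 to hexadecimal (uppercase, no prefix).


64848 = FD50 hex

FD50


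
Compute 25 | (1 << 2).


25 | (1 << 2) = 25 | 4 = 29

29


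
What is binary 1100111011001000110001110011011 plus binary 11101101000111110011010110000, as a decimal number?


1100111011001000110001110011011 + 11101101000111110011010110000 = 10000101000010000100101001001011 = 2231913035

2231913035


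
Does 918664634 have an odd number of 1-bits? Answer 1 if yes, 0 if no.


0b110110110000011011010110111010 has 17 ones => parity 1

1


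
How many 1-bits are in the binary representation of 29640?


0b111001111001000 has 8 set bits

8


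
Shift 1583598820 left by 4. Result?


0b1011110011000111100110011100100 << 4 = 0b10111100110001111001100111001000000 = 25337581120

25337581120


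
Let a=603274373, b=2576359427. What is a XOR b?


603274373 ^ 2576359427 = 3127188614

3127188614


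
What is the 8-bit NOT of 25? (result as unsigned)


~0b11001 = 0b11100110 = 230 (8-bit unsigned)

230


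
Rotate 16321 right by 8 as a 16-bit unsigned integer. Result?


Rotate 0b11111111000001 right by 8 (16-bit) = 0b1100000100111111 = 49471

49471


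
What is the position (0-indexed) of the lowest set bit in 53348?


0b1101000001100100. Lowest set bit at position 2

2


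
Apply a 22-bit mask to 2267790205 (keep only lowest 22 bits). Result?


2267790205 & 4194303 = 2866045

2866045


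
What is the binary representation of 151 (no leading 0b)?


151 = 10010111 in binary

10010111


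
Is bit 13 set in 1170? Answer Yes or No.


0b10010010010, bit 13 = 0. No

No


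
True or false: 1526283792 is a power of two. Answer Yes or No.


0b1011010111110010011111000010000. Multiple bits set => No

No


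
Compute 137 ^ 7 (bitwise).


0b10001001 ^ 0b111 = 0b10001110 = 142

142


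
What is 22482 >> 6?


0b101011111010010 >> 6 = 0b101011111 = 351

351


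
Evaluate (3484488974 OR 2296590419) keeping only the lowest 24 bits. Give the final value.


Step 1: 3484488974 | 2296590419 = 3488822623
Step 2: 3488822623 & 16777215 = 15938911

15938911


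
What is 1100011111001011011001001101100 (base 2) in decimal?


1100011111001011011001001101100 in decimal = 1675997804

1675997804


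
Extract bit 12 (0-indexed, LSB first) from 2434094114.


0b10010001000101010101010000100010, position 12 = 1

1


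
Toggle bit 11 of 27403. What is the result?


27403 ^ (1 << 11) = 27403 ^ 2048 = 25355

25355


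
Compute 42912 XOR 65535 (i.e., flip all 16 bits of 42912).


42912 ^ 65535 = 22623

22623


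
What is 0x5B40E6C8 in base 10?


5B40E6C8 hex = 1530980040 decimal

1530980040


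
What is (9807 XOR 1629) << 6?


Step 1: 9807 ^ 1629 = 8210
Step 2: 8210 << 6 = 525440

525440


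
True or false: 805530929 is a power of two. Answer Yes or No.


0b110000000000110110110100110001. Multiple bits set => No

No


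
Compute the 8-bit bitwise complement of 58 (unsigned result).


~0b111010 = 0b11000101 = 197 (8-bit unsigned)

197


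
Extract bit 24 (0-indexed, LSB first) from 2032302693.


0b1111001001000100111101001100101, position 24 = 1

1


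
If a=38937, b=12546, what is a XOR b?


38937 ^ 12546 = 43291

43291


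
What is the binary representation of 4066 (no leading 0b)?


4066 = 111111100010 in binary

111111100010


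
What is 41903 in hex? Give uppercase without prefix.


41903 = A3AF hex

A3AF


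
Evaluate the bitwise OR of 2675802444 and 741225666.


0b10011111011111011000000101001100 | 0b101100001011100011010011000010 = 0b10111111011111111011010111001110 = 3212817870

3212817870


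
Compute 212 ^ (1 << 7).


212 ^ (1 << 7) = 212 ^ 128 = 84

84


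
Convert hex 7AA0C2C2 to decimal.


7AA0C2C2 hex = 2057355970 decimal

2057355970


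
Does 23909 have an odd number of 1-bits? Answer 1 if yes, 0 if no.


0b101110101100101 has 9 ones => parity 1

1


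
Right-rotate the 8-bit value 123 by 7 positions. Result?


Rotate 0b1111011 right by 7 (8-bit) = 0b11110110 = 246

246


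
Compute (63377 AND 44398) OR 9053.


Step 1: 63377 & 44398 = 42240
Step 2: 42240 | 9053 = 42845

42845


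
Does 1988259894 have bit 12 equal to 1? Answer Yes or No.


0b1110110100000100111000000110110, bit 12 = 1. Yes

Yes


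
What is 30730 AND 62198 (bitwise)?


0b111100000001010 & 0b1111001011110110 = 0b111000000000010 = 28674

28674


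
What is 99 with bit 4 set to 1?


99 | (1 << 4) = 99 | 16 = 115

115


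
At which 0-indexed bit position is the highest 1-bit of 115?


0b1110011. Highest set bit at position 6

6


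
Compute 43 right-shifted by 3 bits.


0b101011 >> 3 = 0b101 = 5

5


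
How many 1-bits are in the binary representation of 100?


0b1100100 has 3 set bits

3


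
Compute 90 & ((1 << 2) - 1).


90 & 3 = 2

2


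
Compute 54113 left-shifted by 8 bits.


0b1101001101100001 << 8 = 0b110100110110000100000000 = 13852928

13852928


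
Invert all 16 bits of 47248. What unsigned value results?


47248 ^ 65535 = 18287

18287


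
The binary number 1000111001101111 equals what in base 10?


1000111001101111 in decimal = 36463

36463


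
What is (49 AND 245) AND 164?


Step 1: 49 & 245 = 49
Step 2: 49 & 164 = 32

32


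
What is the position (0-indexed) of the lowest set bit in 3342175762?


0b11000111001101011000111000010010. Lowest set bit at position 1

1


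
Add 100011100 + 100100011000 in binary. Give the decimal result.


100011100 + 100100011000 = 101000110100 = 2612

2612


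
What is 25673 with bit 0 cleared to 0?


25673 & ~(1 << 0) = 25672

25672


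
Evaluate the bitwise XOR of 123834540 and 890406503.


0b111011000011001000010101100 ^ 0b110101000100101000011001100111 = 0b110010011100110001011011001011 = 846403275

846403275


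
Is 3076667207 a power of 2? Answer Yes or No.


0b10110111011000100011011101000111. Multiple bits set => No

No


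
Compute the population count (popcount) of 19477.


0b100110000010101 has 6 set bits

6


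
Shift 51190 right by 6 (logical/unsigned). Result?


0b1100011111110110 >> 6 = 0b1100011111 = 799

799


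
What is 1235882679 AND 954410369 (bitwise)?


0b1001001101010100001001010110111 & 0b111000111000110010010110000001 = 0b1000101000100000000010000001 = 144834689

144834689


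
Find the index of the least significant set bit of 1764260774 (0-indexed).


0b1101001001010000111101110100110. Lowest set bit at position 1

1


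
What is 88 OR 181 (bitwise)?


0b1011000 | 0b10110101 = 0b11111101 = 253

253


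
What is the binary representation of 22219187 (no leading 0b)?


22219187 = 1010100110000100110110011 in binary

1010100110000100110110011


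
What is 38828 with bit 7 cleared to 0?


38828 & ~(1 << 7) = 38700

38700


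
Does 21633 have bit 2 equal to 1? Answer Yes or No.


0b101010010000001, bit 2 = 0. No

No


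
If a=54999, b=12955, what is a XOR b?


54999 ^ 12955 = 58444

58444


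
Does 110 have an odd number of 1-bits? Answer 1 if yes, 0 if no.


0b1101110 has 5 ones => parity 1

1


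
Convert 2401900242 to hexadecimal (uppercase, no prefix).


2401900242 = 8F2A16D2 hex

8F2A16D2


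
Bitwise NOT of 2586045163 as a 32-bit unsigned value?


~0b10011010001000111110101011101011 = 0b1100101110111000001010100010100 = 1708922132 (32-bit unsigned)

1708922132


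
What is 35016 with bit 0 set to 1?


35016 | (1 << 0) = 35016 | 1 = 35017

35017


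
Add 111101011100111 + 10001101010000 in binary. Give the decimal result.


111101011100111 + 10001101010000 = 1001111000110111 = 40503

40503


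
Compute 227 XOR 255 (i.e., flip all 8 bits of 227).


227 ^ 255 = 28

28


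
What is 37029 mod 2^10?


37029 & 1023 = 165

165


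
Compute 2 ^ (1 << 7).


2 ^ (1 << 7) = 2 ^ 128 = 130

130


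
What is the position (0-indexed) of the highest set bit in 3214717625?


0b10111111100111001011001010111001. Highest set bit at position 31

31


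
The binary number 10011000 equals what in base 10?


10011000 in decimal = 152

152


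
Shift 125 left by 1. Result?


0b1111101 << 1 = 0b11111010 = 250

250


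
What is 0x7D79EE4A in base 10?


7D79EE4A hex = 2105142858 decimal

2105142858


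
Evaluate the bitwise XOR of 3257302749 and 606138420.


0b11000010001001100111111011011101 ^ 0b100100001000001111000000110100 = 0b11100110000001101000111011101001 = 3859189481

3859189481


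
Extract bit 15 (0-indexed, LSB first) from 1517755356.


0b1011010011101110001101111011100, position 15 = 0

0


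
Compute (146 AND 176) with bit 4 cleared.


Step 1: 146 & 176 = 144
Step 2: 144 & ~(1 << 4) = 128

128


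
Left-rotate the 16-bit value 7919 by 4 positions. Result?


Rotate 0b1111011101111 left by 4 (16-bit) = 0b1110111011110001 = 61169

61169


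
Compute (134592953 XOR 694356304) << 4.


Step 1: 134592953 ^ 694356304 = 560378089
Step 2: 560378089 << 4 = 8966049424

8966049424


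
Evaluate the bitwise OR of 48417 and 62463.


0b1011110100100001 | 0b1111001111111111 = 0b1111111111111111 = 65535

65535


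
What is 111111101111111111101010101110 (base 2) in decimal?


111111101111111111101010101110 in decimal = 1069546158

1069546158


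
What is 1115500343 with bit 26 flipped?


1115500343 ^ (1 << 26) = 1115500343 ^ 67108864 = 1182609207

1182609207


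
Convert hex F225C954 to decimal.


F225C954 hex = 4062562644 decimal

4062562644


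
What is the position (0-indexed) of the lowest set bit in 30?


0b11110. Lowest set bit at position 1

1


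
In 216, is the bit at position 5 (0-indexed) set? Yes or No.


0b11011000, bit 5 = 0. No

No


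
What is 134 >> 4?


0b10000110 >> 4 = 0b1000 = 8

8


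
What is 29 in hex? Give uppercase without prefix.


29 = 1D hex

1D


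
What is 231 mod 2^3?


231 & 7 = 7

7


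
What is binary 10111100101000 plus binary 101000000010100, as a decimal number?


10111100101000 + 101000000010100 = 111111100111100 = 32572

32572


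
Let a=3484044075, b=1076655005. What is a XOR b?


3484044075 ^ 1076655005 = 2407938230

2407938230


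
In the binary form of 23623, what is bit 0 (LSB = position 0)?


0b101110001000111, position 0 = 1

1


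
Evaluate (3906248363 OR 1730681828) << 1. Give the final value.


Step 1: 3906248363 | 1730681828 = 4026310639
Step 2: 4026310639 << 1 = 8052621278

8052621278


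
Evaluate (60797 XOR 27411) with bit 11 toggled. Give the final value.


Step 1: 60797 ^ 27411 = 34414
Step 2: 34414 ^ (1 << 11) = 34414 ^ 2048 = 36462

36462


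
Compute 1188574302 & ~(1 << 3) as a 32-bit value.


1188574302 & ~(1 << 3) = 1188574294

1188574294


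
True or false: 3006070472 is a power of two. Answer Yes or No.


0b10110011001011001111111011001000. Multiple bits set => No

No


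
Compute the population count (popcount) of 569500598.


0b100001111100011110001110110110 has 17 set bits

17


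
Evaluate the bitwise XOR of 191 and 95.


0b10111111 ^ 0b1011111 = 0b11100000 = 224

224


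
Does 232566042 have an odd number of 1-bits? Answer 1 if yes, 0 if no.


0b1101110111001010110100011010 has 16 ones => parity 0

0


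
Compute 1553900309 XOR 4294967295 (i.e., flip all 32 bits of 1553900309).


1553900309 ^ 4294967295 = 2741066986

2741066986


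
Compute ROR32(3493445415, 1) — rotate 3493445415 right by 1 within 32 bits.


Rotate 0b11010000001110011011111100100111 right by 1 (32-bit) = 0b11101000000111001101111110010011 = 3894206355

3894206355


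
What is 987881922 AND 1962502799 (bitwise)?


0b111010111000011110000111000010 & 0b1110100111110010110101010001111 = 0b110000111000010110000010000010 = 820076674

820076674


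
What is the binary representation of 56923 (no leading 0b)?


56923 = 1101111001011011 in binary

1101111001011011


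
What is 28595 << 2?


0b110111110110011 << 2 = 0b11011111011001100 = 114380

114380


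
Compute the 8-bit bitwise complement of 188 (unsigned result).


~0b10111100 = 0b1000011 = 67 (8-bit unsigned)

67


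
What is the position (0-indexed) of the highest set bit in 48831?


0b1011111010111111. Highest set bit at position 15

15


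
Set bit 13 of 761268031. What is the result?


761268031 | (1 << 13) = 761268031 | 8192 = 761276223

761276223


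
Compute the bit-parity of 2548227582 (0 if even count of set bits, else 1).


0b10010111111000101101110111111110 has 22 ones => parity 0

0


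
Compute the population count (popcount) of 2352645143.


0b10001100001110101000010000010111 has 13 set bits

13


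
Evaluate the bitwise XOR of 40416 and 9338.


0b1001110111100000 ^ 0b10010001111010 = 0b1011100110011010 = 47514

47514


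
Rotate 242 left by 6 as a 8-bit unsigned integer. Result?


Rotate 0b11110010 left by 6 (8-bit) = 0b10111100 = 188

188


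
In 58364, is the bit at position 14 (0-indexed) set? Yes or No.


0b1110001111111100, bit 14 = 1. Yes

Yes


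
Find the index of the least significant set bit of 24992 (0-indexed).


0b110000110100000. Lowest set bit at position 5

5


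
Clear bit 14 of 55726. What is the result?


55726 & ~(1 << 14) = 39342

39342


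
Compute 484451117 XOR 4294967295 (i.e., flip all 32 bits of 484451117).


484451117 ^ 4294967295 = 3810516178

3810516178


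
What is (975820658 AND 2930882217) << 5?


Step 1: 975820658 & 2930882217 = 706844192
Step 2: 706844192 << 5 = 22619014144

22619014144


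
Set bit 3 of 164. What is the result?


164 | (1 << 3) = 164 | 8 = 172

172


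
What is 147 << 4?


0b10010011 << 4 = 0b100100110000 = 2352

2352


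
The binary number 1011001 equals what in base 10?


1011001 in decimal = 89

89


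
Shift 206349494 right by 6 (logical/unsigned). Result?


0b1100010011001010010010110110 >> 6 = 0b1100010011001010010010 = 3224210

3224210


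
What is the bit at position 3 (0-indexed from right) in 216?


0b11011000, position 3 = 1

1


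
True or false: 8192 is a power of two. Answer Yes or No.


0b10000000000000. Only one bit set => Yes

Yes


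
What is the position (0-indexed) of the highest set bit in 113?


0b1110001. Highest set bit at position 6

6


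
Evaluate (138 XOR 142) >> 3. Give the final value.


Step 1: 138 ^ 142 = 4
Step 2: 4 >> 3 = 0

0


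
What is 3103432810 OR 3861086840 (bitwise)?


0b10111000111110101010000001101010 | 0b11100110001000111000001001111000 = 0b11111110111110111010001001111010 = 4277903994

4277903994


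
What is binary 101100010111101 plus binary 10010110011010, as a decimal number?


101100010111101 + 10010110011010 = 111111001010111 = 32343

32343


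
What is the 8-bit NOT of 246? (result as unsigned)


~0b11110110 = 0b1001 = 9 (8-bit unsigned)

9


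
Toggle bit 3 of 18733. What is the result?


18733 ^ (1 << 3) = 18733 ^ 8 = 18725

18725


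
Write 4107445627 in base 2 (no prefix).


4107445627 = 11110100110100101010010101111011 in binary

11110100110100101010010101111011


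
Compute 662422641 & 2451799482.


0b100111011110111100010001110001 & 0b10010010001000110111110110111010 = 0b10001000110100010000110000 = 35865648

35865648


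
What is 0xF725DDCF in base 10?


F725DDCF hex = 4146453967 decimal

4146453967


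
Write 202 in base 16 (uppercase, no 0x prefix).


202 = CA hex

CA


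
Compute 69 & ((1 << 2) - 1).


69 & 3 = 1

1


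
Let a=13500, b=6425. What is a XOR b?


13500 ^ 6425 = 11685

11685


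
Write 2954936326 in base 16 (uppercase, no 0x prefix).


2954936326 = B020C006 hex

B020C006


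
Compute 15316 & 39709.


0b11101111010100 & 0b1001101100011101 = 0b1101100010100 = 6932

6932


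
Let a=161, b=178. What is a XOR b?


161 ^ 178 = 19

19


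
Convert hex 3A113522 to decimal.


3A113522 hex = 974206242 decimal

974206242


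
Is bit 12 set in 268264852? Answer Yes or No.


0b1111111111010110010110010100, bit 12 = 0. No

No


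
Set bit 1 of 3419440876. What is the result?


3419440876 | (1 << 1) = 3419440876 | 2 = 3419440878

3419440878


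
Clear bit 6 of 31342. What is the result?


31342 & ~(1 << 6) = 31278

31278


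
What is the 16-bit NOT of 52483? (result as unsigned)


~0b1100110100000011 = 0b11001011111100 = 13052 (16-bit unsigned)

13052


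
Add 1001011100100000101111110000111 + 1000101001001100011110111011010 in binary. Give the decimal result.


1001011100100000101111110000111 + 1000101001001100011110111011010 = 10010000101101101001110101100001 = 2427886945

2427886945


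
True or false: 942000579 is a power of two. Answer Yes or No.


0b111000001001011100100111000011. Multiple bits set => No

No


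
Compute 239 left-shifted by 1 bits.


0b11101111 << 1 = 0b111011110 = 478

478


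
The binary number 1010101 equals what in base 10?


1010101 in decimal = 85

85


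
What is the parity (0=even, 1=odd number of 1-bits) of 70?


0b1000110 has 3 ones => parity 1

1


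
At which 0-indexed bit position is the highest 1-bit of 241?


0b11110001. Highest set bit at position 7

7


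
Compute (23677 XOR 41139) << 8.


Step 1: 23677 ^ 41139 = 64718
Step 2: 64718 << 8 = 16567808

16567808


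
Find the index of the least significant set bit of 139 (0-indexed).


0b10001011. Lowest set bit at position 0

0


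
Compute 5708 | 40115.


0b1011001001100 | 0b1001110010110011 = 0b1001111011111111 = 40703

40703


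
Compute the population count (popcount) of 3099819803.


0b10111000110000110111111100011011 has 19 set bits

19


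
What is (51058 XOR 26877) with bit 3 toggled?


Step 1: 51058 ^ 26877 = 44943
Step 2: 44943 ^ (1 << 3) = 44943 ^ 8 = 44935

44935


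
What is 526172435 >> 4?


0b11111010111001100000100010011 >> 4 = 0b1111101011100110000010001 = 32885777

32885777


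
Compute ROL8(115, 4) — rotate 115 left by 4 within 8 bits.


Rotate 0b1110011 left by 4 (8-bit) = 0b110111 = 55

55


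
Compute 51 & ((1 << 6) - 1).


51 & 63 = 51

51


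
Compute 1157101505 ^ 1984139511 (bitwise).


0b1000100111101111111011111000001 ^ 0b1110110010000111001000011110111 = 0b110010101101000110011100110110 = 850683702

850683702


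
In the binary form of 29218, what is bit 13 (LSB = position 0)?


0b111001000100010, position 13 = 1

1


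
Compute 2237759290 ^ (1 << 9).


2237759290 ^ (1 << 9) = 2237759290 ^ 512 = 2237758778

2237758778


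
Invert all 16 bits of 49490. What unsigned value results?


49490 ^ 65535 = 16045

16045


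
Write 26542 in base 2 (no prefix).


26542 = 110011110101110 in binary

110011110101110


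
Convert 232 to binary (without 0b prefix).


232 = 11101000 in binary

11101000


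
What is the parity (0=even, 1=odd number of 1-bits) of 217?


0b11011001 has 5 ones => parity 1

1


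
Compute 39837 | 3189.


0b1001101110011101 | 0b110001110101 = 0b1001111111111101 = 40957

40957


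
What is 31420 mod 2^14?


31420 & 16383 = 15036

15036


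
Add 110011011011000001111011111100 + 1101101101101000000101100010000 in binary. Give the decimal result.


110011011011000001111011111100 + 1101101101101000000101100010000 = 10100001001000000010101000001100 = 2703239692

2703239692


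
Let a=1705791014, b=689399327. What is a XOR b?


1705791014 ^ 689399327 = 1287333945

1287333945


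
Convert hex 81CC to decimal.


81CC hex = 33228 decimal

33228


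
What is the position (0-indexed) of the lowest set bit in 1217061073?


0b1001000100010101110000011010001. Lowest set bit at position 0

0


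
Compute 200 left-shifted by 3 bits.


0b11001000 << 3 = 0b11001000000 = 1600

1600


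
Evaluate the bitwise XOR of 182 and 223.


0b10110110 ^ 0b11011111 = 0b1101001 = 105

105


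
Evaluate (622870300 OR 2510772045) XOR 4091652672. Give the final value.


Step 1: 622870300 | 2510772045 = 3047653213
Step 2: 3047653213 ^ 4091652672 = 1179047197

1179047197


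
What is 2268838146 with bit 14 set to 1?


2268838146 | (1 << 14) = 2268838146 | 16384 = 2268854530

2268854530


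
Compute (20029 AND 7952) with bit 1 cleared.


Step 1: 20029 & 7952 = 3600
Step 2: 3600 & ~(1 << 1) = 3600

3600


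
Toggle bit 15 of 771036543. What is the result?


771036543 ^ (1 << 15) = 771036543 ^ 32768 = 771069311

771069311


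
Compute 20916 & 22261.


0b101000110110100 & 0b101011011110101 = 0b101000010110100 = 20660

20660


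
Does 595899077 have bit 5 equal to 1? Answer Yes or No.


0b100011100001001011001011000101, bit 5 = 0. No

No


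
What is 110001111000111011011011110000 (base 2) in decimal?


110001111000111011011011110000 in decimal = 837007088

837007088


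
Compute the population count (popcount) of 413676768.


0b11000101010000011010011100000 has 11 set bits

11
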